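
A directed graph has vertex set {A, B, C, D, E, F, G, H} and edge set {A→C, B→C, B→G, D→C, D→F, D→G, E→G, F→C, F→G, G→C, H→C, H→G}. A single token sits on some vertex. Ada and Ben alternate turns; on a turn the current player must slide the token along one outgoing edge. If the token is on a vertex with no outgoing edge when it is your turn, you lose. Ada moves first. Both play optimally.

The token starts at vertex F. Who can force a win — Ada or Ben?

Ada wins.

Compute win/loss labels from the base case upward. A position with no move is L. Any other position is W if it can reach an L in one move, else L.
Every edge goes from a vertex to one that appears earlier in the order C, G, F, H, E, D, A, B, so processing vertices in that order labels each vertex after all of its successors.
C: no outgoing edge → L
G: reaches L-position C → W
F: reaches L-position C → W
H: reaches L-position C → W
E: only reaches G(W), which is W → L
D: reaches L-position C → W
A: reaches L-position C → W
B: reaches L-position C → W
From F Ada can move to C, reaching an L position.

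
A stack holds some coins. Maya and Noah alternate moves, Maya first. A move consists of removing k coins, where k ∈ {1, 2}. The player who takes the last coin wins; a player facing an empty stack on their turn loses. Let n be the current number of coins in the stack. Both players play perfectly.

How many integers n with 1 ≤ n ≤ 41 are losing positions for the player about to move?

Work bottom-up. With no move the player to move loses. Otherwise the position is W if at least one move leads to an L position for the opponent, and L if every move leads to a W.
n=0: no move → L
n=1: W (go to 0, an L position)
n=2: W (go to 0, an L position)
n=3: L (options 2(W), 1(W) are all W)
n=4: W (go to 3, an L position)
n=5: W (go to 3, an L position)
n=6: L (options 5(W), 4(W) are all W)
n=7: W (go to 6, an L position)
n=8: W (go to 6, an L position)
n=9: L (options 8(W), 7(W) are all W)
n=10: W (go to 9, an L position)
n=11: W (go to 9, an L position)
n=12: L (options 11(W), 10(W) are all W)
n=13: W (go to 12, an L position)
n=14: W (go to 12, an L position)
n=15: L (options 14(W), 13(W) are all W)
n=16: W (go to 15, an L position)
n=17: W (go to 15, an L position)
n=18: L (options 17(W), 16(W) are all W)
n=19: W (go to 18, an L position)
n=20: W (go to 18, an L position)
n=21: L (options 20(W), 19(W) are all W)
n=22: W (go to 21, an L position)
n=23: W (go to 21, an L position)
n=24: L (options 23(W), 22(W) are all W)
n=25: W (go to 24, an L position)
n=26: W (go to 24, an L position)
n=27: L (options 26(W), 25(W) are all W)
n=28: W (go to 27, an L position)
n=29: W (go to 27, an L position)
n=30: L (options 29(W), 28(W) are all W)
n=31: W (go to 30, an L position)
n=32: W (go to 30, an L position)
n=33: L (options 32(W), 31(W) are all W)
n=34: W (go to 33, an L position)
n=35: W (go to 33, an L position)
n=36: L (options 35(W), 34(W) are all W)
n=37: W (go to 36, an L position)
n=38: W (go to 36, an L position)
n=39: L (options 38(W), 37(W) are all W)
n=40: W (go to 39, an L position)
n=41: W (go to 39, an L position)
L entries with 1 ≤ n ≤ 41 (n=0 is outside the asked range and is not counted): n = 3, 6, 9, 12, 15, 18, 21, 24, 27, 30, 33, 36, 39; that makes 13.

13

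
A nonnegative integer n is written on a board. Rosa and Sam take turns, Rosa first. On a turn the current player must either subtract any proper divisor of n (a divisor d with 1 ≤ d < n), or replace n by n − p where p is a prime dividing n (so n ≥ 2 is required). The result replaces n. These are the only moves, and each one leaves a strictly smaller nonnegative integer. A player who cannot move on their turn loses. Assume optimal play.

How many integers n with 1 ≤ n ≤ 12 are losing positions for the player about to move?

3

Compute win/loss labels from the base case upward. A position with no move is L. Any other position is W if it can reach an L in one move, else L.
n=0: no move → L
n=1: no move → L
n=2: can move to 0, which is L ⇒ W
n=3: can move to 0, which is L ⇒ W
n=4: moves to 2(W), 3(W); every one is W ⇒ L
n=5: can move to 0, which is L ⇒ W
n=6: can move to 4, which is L ⇒ W
n=7: can move to 0, which is L ⇒ W
n=8: can move to 4, which is L ⇒ W
n=9: moves to 6(W), 8(W); every one is W ⇒ L
n=10: can move to 9, which is L ⇒ W
n=11: can move to 0, which is L ⇒ W
n=12: can move to 9, which is L ⇒ W
L entries with 1 ≤ n ≤ 12 (n=0 is outside the asked range and is not counted): n = 1, 4, 9; that makes 3.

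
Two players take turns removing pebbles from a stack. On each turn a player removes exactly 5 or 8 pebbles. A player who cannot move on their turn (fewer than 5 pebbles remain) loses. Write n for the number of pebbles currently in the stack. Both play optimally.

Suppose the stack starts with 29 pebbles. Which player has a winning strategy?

Compute win/loss labels from the base case upward. A position with no move is L. Any other position is W if it can reach an L in one move, else L.
n=0: no move → L
n=1: no move → L
n=2: no move → L
n=3: no move → L
n=4: no move → L
n=5: reaches L-position 0 → W
n=6: reaches L-position 1 → W
n=7: reaches L-position 2 → W
n=8: reaches L-position 3 → W
n=9: reaches L-position 4 → W
n=10: reaches L-position 2 → W
n=11: reaches L-position 3 → W
n=12: reaches L-position 4 → W
n=13: only reaches 8(W), 5(W), all W → L
n=14: only reaches 9(W), 6(W), all W → L
n=15: only reaches 10(W), 7(W), all W → L
n=16: only reaches 11(W), 8(W), all W → L
n=17: only reaches 12(W), 9(W), all W → L
n=18: reaches L-position 13 → W
n=19: reaches L-position 14 → W
n=20: reaches L-position 15 → W
n=21: reaches L-position 16 → W
n=22: reaches L-position 17 → W
n=23: reaches L-position 15 → W
n=24: reaches L-position 16 → W
n=25: reaches L-position 17 → W
n=26: only reaches 21(W), 18(W), all W → L
n=27: only reaches 22(W), 19(W), all W → L
n=28: only reaches 23(W), 20(W), all W → L
n=29: only reaches 24(W), 21(W), all W → L
The starting position 29 is L: whatever the player to move does, the opponent receives a W position.

The second player wins.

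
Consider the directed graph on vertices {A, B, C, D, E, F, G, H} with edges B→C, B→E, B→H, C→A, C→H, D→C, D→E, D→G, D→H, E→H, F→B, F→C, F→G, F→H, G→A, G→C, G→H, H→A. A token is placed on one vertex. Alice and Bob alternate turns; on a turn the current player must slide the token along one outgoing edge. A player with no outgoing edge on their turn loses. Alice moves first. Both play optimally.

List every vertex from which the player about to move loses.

A, E, F

Build the W/L table. Terminal = L. A non-terminal position is W if it has a move to some L; otherwise it is L.
Every edge goes from a vertex to one that appears earlier in the order A, H, C, G, E, B, F, D, so processing vertices in that order labels each vertex after all of its successors.
A: no outgoing edge → L
H: W (go to A, an L position)
C: W (go to A, an L position)
G: W (go to A, an L position)
E: L (sole option H(W) is W)
B: W (go to E, an L position)
F: L (options B(W), G(W), C(W), H(W) are all W)
D: W (go to E, an L position)
The losing starting vertices are exactly the entries labelled L in this table (3 of them).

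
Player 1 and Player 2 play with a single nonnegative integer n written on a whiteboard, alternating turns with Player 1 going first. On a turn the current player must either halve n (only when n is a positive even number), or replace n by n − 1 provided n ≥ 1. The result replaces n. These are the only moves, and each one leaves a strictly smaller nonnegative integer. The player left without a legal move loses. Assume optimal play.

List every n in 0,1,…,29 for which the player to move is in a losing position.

0, 2, 5, 7, 9, 11, 13, 15, 17, 19, 21, 23, 25, 27, 29

Positions with no move are L. A position that does have a move is losing for the player to move precisely when every available move leads to a winning position for the opponent. Fill in the labels:
n=0: no move → L
n=1: →0(L), so W
n=2: →1(W) only, which is W, so L
n=3: →2(L), so W
n=4: →2(L), so W
n=5: →4(W) only, which is W, so L
n=6: →5(L), so W
n=7: →6(W) only, which is W, so L
n=8: →7(L), so W
n=9: →8(W) only, which is W, so L
n=10: →5(L), so W
n=11: →10(W) only, which is W, so L
n=12: →11(L), so W
n=13: →12(W) only, which is W, so L
n=14: →7(L), so W
n=15: →14(W) only, which is W, so L
n=16: →15(L), so W
n=17: →16(W) only, which is W, so L
n=18: →9(L), so W
n=19: →18(W) only, which is W, so L
n=20: →19(L), so W
n=21: →20(W) only, which is W, so L
n=22: →11(L), so W
n=23: →22(W) only, which is W, so L
n=24: →23(L), so W
n=25: →24(W) only, which is W, so L
n=26: →13(L), so W
n=27: →26(W) only, which is W, so L
n=28: →27(L), so W
n=29: →28(W) only, which is W, so L
Reading off the rows marked L gives the requested list; there are 15 such values of n.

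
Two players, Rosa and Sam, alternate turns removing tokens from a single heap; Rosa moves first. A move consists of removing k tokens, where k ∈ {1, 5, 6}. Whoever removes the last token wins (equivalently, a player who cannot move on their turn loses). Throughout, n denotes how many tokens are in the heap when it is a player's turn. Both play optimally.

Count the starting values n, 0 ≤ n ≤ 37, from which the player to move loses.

Use the standard recursion: the mover loses at a terminal position; elsewhere, the mover wins exactly when some move hands the opponent an L position.
n=0: no move → L
n=1: can move to 0, which is L ⇒ W
n=2: the only move is to 1(W), a W ⇒ L
n=3: can move to 2, which is L ⇒ W
n=4: the only move is to 3(W), a W ⇒ L
n=5: can move to 4, which is L ⇒ W
n=6: can move to 0, which is L ⇒ W
n=7: can move to 2, which is L ⇒ W
n=8: can move to 2, which is L ⇒ W
n=9: can move to 4, which is L ⇒ W
n=10: can move to 4, which is L ⇒ W
n=11: moves to 10(W), 6(W), 5(W); every one is W ⇒ L
n=12: can move to 11, which is L ⇒ W
n=13: moves to 12(W), 8(W), 7(W); every one is W ⇒ L
n=14: can move to 13, which is L ⇒ W
n=15: moves to 14(W), 10(W), 9(W); every one is W ⇒ L
n=16: can move to 15, which is L ⇒ W
n=17: can move to 11, which is L ⇒ W
n=18: can move to 13, which is L ⇒ W
n=19: can move to 13, which is L ⇒ W
n=20: can move to 15, which is L ⇒ W
n=21: can move to 15, which is L ⇒ W
n=22: moves to 21(W), 17(W), 16(W); every one is W ⇒ L
n=23: can move to 22, which is L ⇒ W
n=24: moves to 23(W), 19(W), 18(W); every one is W ⇒ L
n=25: can move to 24, which is L ⇒ W
n=26: moves to 25(W), 21(W), 20(W); every one is W ⇒ L
n=27: can move to 26, which is L ⇒ W
n=28: can move to 22, which is L ⇒ W
n=29: can move to 24, which is L ⇒ W
n=30: can move to 24, which is L ⇒ W
n=31: can move to 26, which is L ⇒ W
n=32: can move to 26, which is L ⇒ W
n=33: moves to 32(W), 28(W), 27(W); every one is W ⇒ L
n=34: can move to 33, which is L ⇒ W
n=35: moves to 34(W), 30(W), 29(W); every one is W ⇒ L
n=36: can move to 35, which is L ⇒ W
n=37: moves to 36(W), 32(W), 31(W); every one is W ⇒ L
L entries with 0 ≤ n ≤ 37: n = 0, 2, 4, 11, 13, 15, 22, 24, 26, 33, 35, 37; that makes 12.

12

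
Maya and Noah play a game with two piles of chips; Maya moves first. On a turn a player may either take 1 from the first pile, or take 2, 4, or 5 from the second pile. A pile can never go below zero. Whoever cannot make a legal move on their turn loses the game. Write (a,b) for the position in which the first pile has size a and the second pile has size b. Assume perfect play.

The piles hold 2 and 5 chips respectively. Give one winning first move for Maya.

Move to (2,1).

Compute win/loss labels from the base case upward. A position with no move is L. Any other position is W if it can reach an L in one move, else L.
No move ever increases a pile, so every position that can arise here has a ≤ 2 and b ≤ 5; it is enough to label the cells with 0 ≤ a ≤ 2 and 0 ≤ b ≤ 5.
Every move lowers a or b (never raises either), so fill the grid row by row in increasing a, and left to right within a row: each cell's successors are then already labelled.
      b=0  b=1  b=2  b=3  b=4  b=5
a=0:    L    L    W    W    W    W
a=1:    W    W    L    L    W    W
a=2:    L    L    W    W    W    W
Cells with no legal move (terminal, hence L): (0,0), (0,1).
The remaining L cells, each justified by listing all of its moves:
(1,2): →(0,2)(W), (1,0)(W) — all W, so L
(1,3): →(0,3)(W), (1,1)(W) — all W, so L
(2,0): →(1,0)(W) only, which is W, so L
(2,1): →(1,1)(W) only, which is W, so L
Every other cell has at least one move into one of the L cells above, so it is W.
From (2,5), the L positions reachable in one move are: (2,1), (2,0). Any move reaching one of these is winning.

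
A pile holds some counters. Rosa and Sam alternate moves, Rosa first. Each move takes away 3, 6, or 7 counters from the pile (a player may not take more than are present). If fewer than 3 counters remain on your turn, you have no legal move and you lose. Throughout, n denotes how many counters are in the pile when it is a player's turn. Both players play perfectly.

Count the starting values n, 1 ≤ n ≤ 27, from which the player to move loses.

Positions with no move are L. A position that does have a move is losing for the player to move precisely when every available move leads to a winning position for the opponent. Fill in the labels:
n=0: no move → L
n=1: no move → L
n=2: no move → L
n=3: W (go to 0, an L position)
n=4: W (go to 1, an L position)
n=5: W (go to 2, an L position)
n=6: W (go to 0, an L position)
n=7: W (go to 1, an L position)
n=8: W (go to 2, an L position)
n=9: W (go to 2, an L position)
n=10: L (options 7(W), 4(W), 3(W) are all W)
n=11: L (options 8(W), 5(W), 4(W) are all W)
n=12: L (options 9(W), 6(W), 5(W) are all W)
n=13: W (go to 10, an L position)
n=14: W (go to 11, an L position)
n=15: W (go to 12, an L position)
n=16: W (go to 10, an L position)
n=17: W (go to 11, an L position)
n=18: W (go to 12, an L position)
n=19: W (go to 12, an L position)
n=20: L (options 17(W), 14(W), 13(W) are all W)
n=21: L (options 18(W), 15(W), 14(W) are all W)
n=22: L (options 19(W), 16(W), 15(W) are all W)
n=23: W (go to 20, an L position)
n=24: W (go to 21, an L position)
n=25: W (go to 22, an L position)
n=26: W (go to 20, an L position)
n=27: W (go to 21, an L position)
L entries with 1 ≤ n ≤ 27 (n=0 is outside the asked range and is not counted): n = 1, 2, 10, 11, 12, 20, 21, 22; that makes 8.

8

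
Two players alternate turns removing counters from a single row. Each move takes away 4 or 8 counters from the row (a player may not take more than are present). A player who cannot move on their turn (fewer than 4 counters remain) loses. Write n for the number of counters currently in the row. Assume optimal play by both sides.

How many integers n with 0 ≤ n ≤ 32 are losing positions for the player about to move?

Compute win/loss labels from the base case upward. A position with no move is L. Any other position is W if it can reach an L in one move, else L.
n=0: no move → L
n=1: no move → L
n=2: no move → L
n=3: no move → L
n=4: can move to 0, which is L ⇒ W
n=5: can move to 1, which is L ⇒ W
n=6: can move to 2, which is L ⇒ W
n=7: can move to 3, which is L ⇒ W
n=8: can move to 0, which is L ⇒ W
n=9: can move to 1, which is L ⇒ W
n=10: can move to 2, which is L ⇒ W
n=11: can move to 3, which is L ⇒ W
n=12: moves to 8(W), 4(W); every one is W ⇒ L
n=13: moves to 9(W), 5(W); every one is W ⇒ L
n=14: moves to 10(W), 6(W); every one is W ⇒ L
n=15: moves to 11(W), 7(W); every one is W ⇒ L
n=16: can move to 12, which is L ⇒ W
n=17: can move to 13, which is L ⇒ W
n=18: can move to 14, which is L ⇒ W
n=19: can move to 15, which is L ⇒ W
n=20: can move to 12, which is L ⇒ W
n=21: can move to 13, which is L ⇒ W
n=22: can move to 14, which is L ⇒ W
n=23: can move to 15, which is L ⇒ W
n=24: moves to 20(W), 16(W); every one is W ⇒ L
n=25: moves to 21(W), 17(W); every one is W ⇒ L
n=26: moves to 22(W), 18(W); every one is W ⇒ L
n=27: moves to 23(W), 19(W); every one is W ⇒ L
n=28: can move to 24, which is L ⇒ W
n=29: can move to 25, which is L ⇒ W
n=30: can move to 26, which is L ⇒ W
n=31: can move to 27, which is L ⇒ W
n=32: can move to 24, which is L ⇒ W
L entries with 0 ≤ n ≤ 32: n = 0, 1, 2, 3, 12, 13, 14, 15, 24, 25, 26, 27; that makes 12.

12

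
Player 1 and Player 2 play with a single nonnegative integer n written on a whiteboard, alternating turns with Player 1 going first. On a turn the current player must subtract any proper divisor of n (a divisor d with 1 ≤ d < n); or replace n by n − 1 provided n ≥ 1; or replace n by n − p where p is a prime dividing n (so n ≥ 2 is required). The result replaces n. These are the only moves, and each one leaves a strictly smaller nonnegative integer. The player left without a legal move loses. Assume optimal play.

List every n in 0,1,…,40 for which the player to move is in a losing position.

Classify positions by backward induction: terminal positions (no move available) are L. From any other position, the mover wins iff some move reaches an L.
n=0: no move → L
n=1: can move to 0, which is L ⇒ W
n=2: can move to 0, which is L ⇒ W
n=3: can move to 0, which is L ⇒ W
n=4: moves to 2(W), 3(W); every one is W ⇒ L
n=5: can move to 0, which is L ⇒ W
n=6: can move to 4, which is L ⇒ W
n=7: can move to 0, which is L ⇒ W
n=8: can move to 4, which is L ⇒ W
n=9: moves to 6(W), 8(W); every one is W ⇒ L
n=10: can move to 9, which is L ⇒ W
n=11: can move to 0, which is L ⇒ W
n=12: can move to 9, which is L ⇒ W
n=13: can move to 0, which is L ⇒ W
n=14: moves to 7(W), 12(W), 13(W); every one is W ⇒ L
n=15: can move to 14, which is L ⇒ W
n=16: can move to 14, which is L ⇒ W
n=17: can move to 0, which is L ⇒ W
n=18: can move to 9, which is L ⇒ W
n=19: can move to 0, which is L ⇒ W
n=20: moves to 10(W), 15(W), 16(W), 18(W), 19(W); every one is W ⇒ L
n=21: can move to 14, which is L ⇒ W
n=22: can move to 20, which is L ⇒ W
n=23: can move to 0, which is L ⇒ W
n=24: can move to 20, which is L ⇒ W
n=25: can move to 20, which is L ⇒ W
n=26: moves to 13(W), 24(W), 25(W); every one is W ⇒ L
n=27: can move to 26, which is L ⇒ W
n=28: can move to 14, which is L ⇒ W
n=29: can move to 0, which is L ⇒ W
n=30: can move to 20, which is L ⇒ W
n=31: can move to 0, which is L ⇒ W
n=32: moves to 16(W), 24(W), 28(W), 30(W), 31(W); every one is W ⇒ L
n=33: can move to 32, which is L ⇒ W
n=34: can move to 32, which is L ⇒ W
n=35: moves to 28(W), 30(W), 34(W); every one is W ⇒ L
n=36: can move to 32, which is L ⇒ W
n=37: can move to 0, which is L ⇒ W
n=38: moves to 19(W), 36(W), 37(W); every one is W ⇒ L
n=39: can move to 26, which is L ⇒ W
n=40: can move to 20, which is L ⇒ W
Reading off the rows marked L gives the requested list; there are 9 such values of n.

0, 4, 9, 14, 20, 26, 32, 35, 38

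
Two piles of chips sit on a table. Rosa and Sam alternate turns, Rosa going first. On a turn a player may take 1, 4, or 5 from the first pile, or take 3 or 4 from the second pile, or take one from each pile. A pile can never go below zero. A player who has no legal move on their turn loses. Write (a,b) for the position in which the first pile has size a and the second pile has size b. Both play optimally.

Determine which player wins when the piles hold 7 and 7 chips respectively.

Label each position W (a win for the player to move) or L (a loss). A position with no legal move is L; any other position is W exactly when some move reaches an L, and L when every move reaches a W.
No move ever increases a pile, so every position that can arise here has a ≤ 7 and b ≤ 7; it is enough to label the cells with 0 ≤ a ≤ 7 and 0 ≤ b ≤ 7.
Every move lowers a or b (never raises either), so fill the grid row by row in increasing a, and left to right within a row: each cell's successors are then already labelled.
      b=0  b=1  b=2  b=3  b=4  b=5  b=6  b=7
a=0:    L    L    L    W    W    W    W    L
a=1:    W    W    W    W    L    L    L    W
a=2:    L    L    L    W    W    W    W    W
a=3:    W    W    W    W    L    L    L    W
a=4:    W    W    W    L    W    W    W    W
a=5:    W    W    W    W    W    W    W    W
a=6:    W    W    W    L    W    W    W    W
a=7:    W    W    W    W    W    W    W    L
Cells with no legal move (terminal, hence L): (0,0), (0,1), (0,2).
The remaining L cells, each justified by listing all of its moves:
(0,7): →(0,4)(W), (0,3)(W) — all W, so L
(1,4): →(0,4)(W), (1,1)(W), (1,0)(W), (0,3)(W) — all W, so L
(1,5): →(0,5)(W), (1,2)(W), (1,1)(W), (0,4)(W) — all W, so L
(1,6): →(0,6)(W), (1,3)(W), (1,2)(W), (0,5)(W) — all W, so L
(2,0): →(1,0)(W) only, which is W, so L
(2,1): →(1,1)(W), (1,0)(W) — all W, so L
(2,2): →(1,2)(W), (1,1)(W) — all W, so L
(3,4): →(2,4)(W), (3,1)(W), (3,0)(W), (2,3)(W) — all W, so L
(3,5): →(2,5)(W), (3,2)(W), (3,1)(W), (2,4)(W) — all W, so L
(3,6): →(2,6)(W), (3,3)(W), (3,2)(W), (2,5)(W) — all W, so L
(4,3): →(3,3)(W), (0,3)(W), (4,0)(W), (3,2)(W) — all W, so L
(6,3): →(5,3)(W), (2,3)(W), (1,3)(W), (6,0)(W), (5,2)(W) — all W, so L
(7,7): →(6,7)(W), (3,7)(W), (2,7)(W), (7,4)(W), (7,3)(W), (6,6)(W) — all W, so L
Every other cell has at least one move into one of the L cells above, so it is W.
Every move from (7,7) reaches a W position, so the mover loses.

Sam wins.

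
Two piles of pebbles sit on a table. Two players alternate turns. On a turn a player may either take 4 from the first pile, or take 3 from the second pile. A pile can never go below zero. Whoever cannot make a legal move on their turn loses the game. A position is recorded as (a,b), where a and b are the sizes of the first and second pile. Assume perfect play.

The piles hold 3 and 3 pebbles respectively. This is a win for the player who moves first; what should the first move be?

Classify positions by backward induction: terminal positions (no move available) are L. From any other position, the mover wins iff some move reaches an L.
No move ever increases a pile, so every position that can arise here has a ≤ 3 and b ≤ 3; it is enough to label the cells with 0 ≤ a ≤ 3 and 0 ≤ b ≤ 3.
Every move lowers a or b (never raises either), so fill the grid row by row in increasing a, and left to right within a row: each cell's successors are then already labelled.
      b=0  b=1  b=2  b=3
a=0:    L    L    L    W
a=1:    L    L    L    W
a=2:    L    L    L    W
a=3:    L    L    L    W
Cells with no legal move (terminal, hence L): (0,0), (0,1), (0,2), (1,0), (1,1), (1,2), (2,0), (2,1), (2,2), (3,0), (3,1), (3,2).
Every other cell has at least one move into one of the L cells above, so it is W.
From (3,3), the L positions reachable in one move are: (3,0).

Move to (3,0).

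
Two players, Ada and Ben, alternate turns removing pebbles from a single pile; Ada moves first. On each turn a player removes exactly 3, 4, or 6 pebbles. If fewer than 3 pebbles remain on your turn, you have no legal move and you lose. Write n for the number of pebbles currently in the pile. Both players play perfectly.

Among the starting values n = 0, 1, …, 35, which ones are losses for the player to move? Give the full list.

Label each position W (a win for the player to move) or L (a loss). A position with no legal move is L; any other position is W exactly when some move reaches an L, and L when every move reaches a W.
n=0: no move → L
n=1: no move → L
n=2: no move → L
n=3: can move to 0, which is L ⇒ W
n=4: can move to 1, which is L ⇒ W
n=5: can move to 2, which is L ⇒ W
n=6: can move to 2, which is L ⇒ W
n=7: can move to 1, which is L ⇒ W
n=8: can move to 2, which is L ⇒ W
n=9: moves to 6(W), 5(W), 3(W); every one is W ⇒ L
n=10: moves to 7(W), 6(W), 4(W); every one is W ⇒ L
n=11: moves to 8(W), 7(W), 5(W); every one is W ⇒ L
n=12: can move to 9, which is L ⇒ W
n=13: can move to 10, which is L ⇒ W
n=14: can move to 11, which is L ⇒ W
n=15: can move to 11, which is L ⇒ W
n=16: can move to 10, which is L ⇒ W
n=17: can move to 11, which is L ⇒ W
n=18: moves to 15(W), 14(W), 12(W); every one is W ⇒ L
n=19: moves to 16(W), 15(W), 13(W); every one is W ⇒ L
n=20: moves to 17(W), 16(W), 14(W); every one is W ⇒ L
n=21: can move to 18, which is L ⇒ W
n=22: can move to 19, which is L ⇒ W
n=23: can move to 20, which is L ⇒ W
n=24: can move to 20, which is L ⇒ W
n=25: can move to 19, which is L ⇒ W
n=26: can move to 20, which is L ⇒ W
n=27: moves to 24(W), 23(W), 21(W); every one is W ⇒ L
n=28: moves to 25(W), 24(W), 22(W); every one is W ⇒ L
n=29: moves to 26(W), 25(W), 23(W); every one is W ⇒ L
n=30: can move to 27, which is L ⇒ W
n=31: can move to 28, which is L ⇒ W
n=32: can move to 29, which is L ⇒ W
n=33: can move to 29, which is L ⇒ W
n=34: can move to 28, which is L ⇒ W
n=35: can move to 29, which is L ⇒ W
Reading off the rows marked L gives the requested list; there are 12 such values of n.

0, 1, 2, 9, 10, 11, 18, 19, 20, 27, 28, 29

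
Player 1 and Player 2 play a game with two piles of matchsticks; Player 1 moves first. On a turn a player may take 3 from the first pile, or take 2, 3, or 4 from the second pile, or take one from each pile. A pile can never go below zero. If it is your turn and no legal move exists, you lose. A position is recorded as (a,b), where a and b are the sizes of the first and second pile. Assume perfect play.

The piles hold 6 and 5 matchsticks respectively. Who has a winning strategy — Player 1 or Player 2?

Work bottom-up. With no move the player to move loses. Otherwise the position is W if at least one move leads to an L position for the opponent, and L if every move leads to a W.
No move ever increases a pile, so every position that can arise here has a ≤ 6 and b ≤ 5; it is enough to label the cells with 0 ≤ a ≤ 6 and 0 ≤ b ≤ 5.
Every move lowers a or b (never raises either), so fill the grid row by row in increasing a, and left to right within a row: each cell's successors are then already labelled.
      b=0  b=1  b=2  b=3  b=4  b=5
a=0:    L    L    W    W    W    W
a=1:    L    W    W    W    W    L
a=2:    L    W    W    W    W    L
a=3:    W    W    L    L    W    W
a=4:    W    L    L    W    W    W
a=5:    W    L    W    W    W    W
a=6:    L    L    W    W    W    W
Cells with no legal move (terminal, hence L): (0,0), (0,1), (1,0), (2,0).
The remaining L cells, each justified by listing all of its moves:
(1,5): moves to (1,3)(W), (1,2)(W), (1,1)(W), (0,4)(W); every one is W ⇒ L
(2,5): moves to (2,3)(W), (2,2)(W), (2,1)(W), (1,4)(W); every one is W ⇒ L
(3,2): moves to (0,2)(W), (3,0)(W), (2,1)(W); every one is W ⇒ L
(3,3): moves to (0,3)(W), (3,1)(W), (3,0)(W), (2,2)(W); every one is W ⇒ L
(4,1): moves to (1,1)(W), (3,0)(W); every one is W ⇒ L
(4,2): moves to (1,2)(W), (4,0)(W), (3,1)(W); every one is W ⇒ L
(5,1): moves to (2,1)(W), (4,0)(W); every one is W ⇒ L
(6,0): the only move is to (3,0)(W), a W ⇒ L
(6,1): moves to (3,1)(W), (5,0)(W); every one is W ⇒ L
Every other cell has at least one move into one of the L cells above, so it is W.
From (6,5) Player 1 can move to (6,1), reaching an L position.

Player 1 wins.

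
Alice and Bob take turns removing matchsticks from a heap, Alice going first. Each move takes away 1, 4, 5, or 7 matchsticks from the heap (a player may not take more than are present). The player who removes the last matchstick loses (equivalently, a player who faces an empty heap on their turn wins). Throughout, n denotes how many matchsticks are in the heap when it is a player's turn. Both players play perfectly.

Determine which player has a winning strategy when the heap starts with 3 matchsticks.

Classify positions by backward induction: terminal positions (no move available) are W. From any other position, the mover wins iff some move reaches an L.
n=0: no move; the opponent has just taken the last matchstick and therefore loses → W
n=1: L (sole option 0(W) is W)
n=2: W (go to 1, an L position)
n=3: L (sole option 2(W) is W)
Every move from 3 reaches a W position, so the mover loses.

Bob wins.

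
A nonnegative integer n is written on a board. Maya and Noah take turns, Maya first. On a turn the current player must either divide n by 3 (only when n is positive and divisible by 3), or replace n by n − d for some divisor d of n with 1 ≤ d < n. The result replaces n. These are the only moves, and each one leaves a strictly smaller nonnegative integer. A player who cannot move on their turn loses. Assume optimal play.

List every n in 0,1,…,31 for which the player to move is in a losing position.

Work bottom-up. With no move the player to move loses. Otherwise the position is W if at least one move leads to an L position for the opponent, and L if every move leads to a W.
n=0: no move → L
n=1: no move → L
n=2: W (go to 1, an L position)
n=3: W (go to 1, an L position)
n=4: L (options 2(W), 3(W) are all W)
n=5: W (go to 4, an L position)
n=6: W (go to 4, an L position)
n=7: L (sole option 6(W) is W)
n=8: W (go to 4, an L position)
n=9: L (options 3(W), 6(W), 8(W) are all W)
n=10: W (go to 9, an L position)
n=11: L (sole option 10(W) is W)
n=12: W (go to 4, an L position)
n=13: L (sole option 12(W) is W)
n=14: W (go to 7, an L position)
n=15: L (options 5(W), 10(W), 12(W), 14(W) are all W)
n=16: W (go to 15, an L position)
n=17: L (sole option 16(W) is W)
n=18: W (go to 9, an L position)
n=19: L (sole option 18(W) is W)
n=20: W (go to 15, an L position)
n=21: W (go to 7, an L position)
n=22: W (go to 11, an L position)
n=23: L (sole option 22(W) is W)
n=24: W (go to 23, an L position)
n=25: L (options 20(W), 24(W) are all W)
n=26: W (go to 13, an L position)
n=27: W (go to 9, an L position)
n=28: L (options 14(W), 21(W), 24(W), 26(W), 27(W) are all W)
n=29: W (go to 28, an L position)
n=30: W (go to 15, an L position)
n=31: L (sole option 30(W) is W)
Reading off the rows marked L gives the requested list; there are 14 such values of n.

0, 1, 4, 7, 9, 11, 13, 15, 17, 19, 23, 25, 28, 31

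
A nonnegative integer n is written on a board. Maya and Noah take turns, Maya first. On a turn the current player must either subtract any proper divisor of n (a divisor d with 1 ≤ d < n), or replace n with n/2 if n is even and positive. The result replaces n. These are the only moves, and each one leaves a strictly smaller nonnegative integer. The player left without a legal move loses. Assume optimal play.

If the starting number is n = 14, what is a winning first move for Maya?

Move to 7.

Positions with no move are L. A position that does have a move is losing for the player to move precisely when every available move leads to a winning position for the opponent. Fill in the labels:
n=0: no move → L
n=1: no move → L
n=2: W (go to 1, an L position)
n=3: L (sole option 2(W) is W)
n=4: W (go to 3, an L position)
n=5: L (sole option 4(W) is W)
n=6: W (go to 3, an L position)
n=7: L (sole option 6(W) is W)
n=8: W (go to 7, an L position)
n=9: L (options 6(W), 8(W) are all W)
n=10: W (go to 5, an L position)
n=11: L (sole option 10(W) is W)
n=12: W (go to 9, an L position)
n=13: L (sole option 12(W) is W)
n=14: W (go to 7, an L position)
From 14, the L positions reachable in one move are: 7, 13. Any move reaching one of these is winning.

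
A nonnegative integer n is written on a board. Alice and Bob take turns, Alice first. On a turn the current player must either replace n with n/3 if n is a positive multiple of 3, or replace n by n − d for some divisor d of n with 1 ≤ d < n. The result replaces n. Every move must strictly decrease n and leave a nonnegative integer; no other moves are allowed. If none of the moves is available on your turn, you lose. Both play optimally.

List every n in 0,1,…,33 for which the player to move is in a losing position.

0, 1, 4, 7, 9, 11, 13, 15, 17, 19, 23, 25, 28, 31

Use the standard recursion: the mover loses at a terminal position; elsewhere, the mover wins exactly when some move hands the opponent an L position.
n=0: no move → L
n=1: no move → L
n=2: →1(L), so W
n=3: →1(L), so W
n=4: →2(W), 3(W) — all W, so L
n=5: →4(L), so W
n=6: →4(L), so W
n=7: →6(W) only, which is W, so L
n=8: →4(L), so W
n=9: →3(W), 6(W), 8(W) — all W, so L
n=10: →9(L), so W
n=11: →10(W) only, which is W, so L
n=12: →4(L), so W
n=13: →12(W) only, which is W, so L
n=14: →7(L), so W
n=15: →5(W), 10(W), 12(W), 14(W) — all W, so L
n=16: →15(L), so W
n=17: →16(W) only, which is W, so L
n=18: →9(L), so W
n=19: →18(W) only, which is W, so L
n=20: →15(L), so W
n=21: →7(L), so W
n=22: →11(L), so W
n=23: →22(W) only, which is W, so L
n=24: →23(L), so W
n=25: →20(W), 24(W) — all W, so L
n=26: →13(L), so W
n=27: →9(L), so W
n=28: →14(W), 21(W), 24(W), 26(W), 27(W) — all W, so L
n=29: →28(L), so W
n=30: →15(L), so W
n=31: →30(W) only, which is W, so L
n=32: →28(L), so W
n=33: →11(L), so W
The losing starting values of n are exactly the entries labelled L in this table (14 of them).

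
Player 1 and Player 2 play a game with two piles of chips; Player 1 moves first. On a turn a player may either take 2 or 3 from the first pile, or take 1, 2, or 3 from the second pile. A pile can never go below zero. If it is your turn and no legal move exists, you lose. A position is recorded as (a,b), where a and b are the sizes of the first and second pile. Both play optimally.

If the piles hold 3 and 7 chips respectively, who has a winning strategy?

Work bottom-up. With no move the player to move loses. Otherwise the position is W if at least one move leads to an L position for the opponent, and L if every move leads to a W.
No move ever increases a pile, so every position that can arise here has a ≤ 3 and b ≤ 7; it is enough to label the cells with 0 ≤ a ≤ 3 and 0 ≤ b ≤ 7.
Every move lowers a or b (never raises either), so fill the grid row by row in increasing a, and left to right within a row: each cell's successors are then already labelled.
      b=0  b=1  b=2  b=3  b=4  b=5  b=6  b=7
a=0:    L    W    W    W    L    W    W    W
a=1:    L    W    W    W    L    W    W    W
a=2:    W    L    W    W    W    L    W    W
a=3:    W    L    W    W    W    L    W    W
Cells with no legal move (terminal, hence L): (0,0), (1,0).
The remaining L cells, each justified by listing all of its moves:
(0,4): only reaches (0,3)(W), (0,2)(W), (0,1)(W), all W → L
(1,4): only reaches (1,3)(W), (1,2)(W), (1,1)(W), all W → L
(2,1): only reaches (0,1)(W), (2,0)(W), all W → L
(2,5): only reaches (0,5)(W), (2,4)(W), (2,3)(W), (2,2)(W), all W → L
(3,1): only reaches (1,1)(W), (0,1)(W), (3,0)(W), all W → L
(3,5): only reaches (1,5)(W), (0,5)(W), (3,4)(W), (3,3)(W), (3,2)(W), all W → L
Every other cell has at least one move into one of the L cells above, so it is W.
The starting position (3,7) is W: Player 1 should move to (3,5), handing over an L position.

Player 1 wins.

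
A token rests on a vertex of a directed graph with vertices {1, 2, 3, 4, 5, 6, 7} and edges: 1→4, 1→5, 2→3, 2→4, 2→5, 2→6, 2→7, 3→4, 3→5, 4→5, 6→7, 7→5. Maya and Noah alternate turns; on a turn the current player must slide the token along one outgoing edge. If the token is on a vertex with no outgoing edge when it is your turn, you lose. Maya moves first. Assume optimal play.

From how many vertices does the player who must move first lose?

Work bottom-up. With no move the player to move loses. Otherwise the position is W if at least one move leads to an L position for the opponent, and L if every move leads to a W.
Every edge goes from a vertex to one that appears earlier in the order 5, 4, 3, 7, 1, 6, 2, so processing vertices in that order labels each vertex after all of its successors.
5: no outgoing edge → L
4: reaches L-position 5 → W
3: reaches L-position 5 → W
7: reaches L-position 5 → W
1: reaches L-position 5 → W
6: only reaches 7(W), which is W → L
2: reaches L-position 6 → W
The L vertices are 5, 6; that is 2 in all.

2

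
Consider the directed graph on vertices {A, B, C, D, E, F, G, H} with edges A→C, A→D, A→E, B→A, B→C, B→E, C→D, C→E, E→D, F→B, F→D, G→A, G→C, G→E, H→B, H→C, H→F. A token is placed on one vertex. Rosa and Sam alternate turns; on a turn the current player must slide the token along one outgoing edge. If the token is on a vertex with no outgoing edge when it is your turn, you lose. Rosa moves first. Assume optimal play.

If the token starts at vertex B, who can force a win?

Positions with no move are L. A position that does have a move is losing for the player to move precisely when every available move leads to a winning position for the opponent. Fill in the labels:
Every edge goes from a vertex to one that appears earlier in the order D, E, C, A, B, G, F, H, so processing vertices in that order labels each vertex after all of its successors.
D: no outgoing edge → L
E: →D(L), so W
C: →D(L), so W
A: →D(L), so W
B: →A(W), C(W), E(W) — all W, so L
G: →A(W), C(W), E(W) — all W, so L
F: →B(L), so W
H: →B(L), so W
Every move from B reaches a W position, so the mover loses.

Sam wins.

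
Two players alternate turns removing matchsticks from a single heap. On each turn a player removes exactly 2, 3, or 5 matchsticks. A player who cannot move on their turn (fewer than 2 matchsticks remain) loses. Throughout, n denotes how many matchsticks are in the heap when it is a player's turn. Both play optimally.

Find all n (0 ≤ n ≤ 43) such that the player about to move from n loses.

0, 1, 7, 8, 14, 15, 21, 22, 28, 29, 35, 36, 42, 43

Build the W/L table. Terminal = L. A non-terminal position is W if it has a move to some L; otherwise it is L.
n=0: no move → L
n=1: no move → L
n=2: can move to 0, which is L ⇒ W
n=3: can move to 1, which is L ⇒ W
n=4: can move to 1, which is L ⇒ W
n=5: can move to 0, which is L ⇒ W
n=6: can move to 1, which is L ⇒ W
n=7: moves to 5(W), 4(W), 2(W); every one is W ⇒ L
n=8: moves to 6(W), 5(W), 3(W); every one is W ⇒ L
n=9: can move to 7, which is L ⇒ W
n=10: can move to 8, which is L ⇒ W
n=11: can move to 8, which is L ⇒ W
n=12: can move to 7, which is L ⇒ W
n=13: can move to 8, which is L ⇒ W
n=14: moves to 12(W), 11(W), 9(W); every one is W ⇒ L
n=15: moves to 13(W), 12(W), 10(W); every one is W ⇒ L
n=16: can move to 14, which is L ⇒ W
n=17: can move to 15, which is L ⇒ W
n=18: can move to 15, which is L ⇒ W
n=19: can move to 14, which is L ⇒ W
n=20: can move to 15, which is L ⇒ W
n=21: moves to 19(W), 18(W), 16(W); every one is W ⇒ L
n=22: moves to 20(W), 19(W), 17(W); every one is W ⇒ L
n=23: can move to 21, which is L ⇒ W
n=24: can move to 22, which is L ⇒ W
n=25: can move to 22, which is L ⇒ W
n=26: can move to 21, which is L ⇒ W
n=27: can move to 22, which is L ⇒ W
n=28: moves to 26(W), 25(W), 23(W); every one is W ⇒ L
n=29: moves to 27(W), 26(W), 24(W); every one is W ⇒ L
n=30: can move to 28, which is L ⇒ W
n=31: can move to 29, which is L ⇒ W
n=32: can move to 29, which is L ⇒ W
n=33: can move to 28, which is L ⇒ W
n=34: can move to 29, which is L ⇒ W
n=35: moves to 33(W), 32(W), 30(W); every one is W ⇒ L
n=36: moves to 34(W), 33(W), 31(W); every one is W ⇒ L
n=37: can move to 35, which is L ⇒ W
n=38: can move to 36, which is L ⇒ W
n=39: can move to 36, which is L ⇒ W
n=40: can move to 35, which is L ⇒ W
n=41: can move to 36, which is L ⇒ W
n=42: moves to 40(W), 39(W), 37(W); every one is W ⇒ L
n=43: moves to 41(W), 40(W), 38(W); every one is W ⇒ L
The losing starting values of n are exactly the entries labelled L in this table (14 of them).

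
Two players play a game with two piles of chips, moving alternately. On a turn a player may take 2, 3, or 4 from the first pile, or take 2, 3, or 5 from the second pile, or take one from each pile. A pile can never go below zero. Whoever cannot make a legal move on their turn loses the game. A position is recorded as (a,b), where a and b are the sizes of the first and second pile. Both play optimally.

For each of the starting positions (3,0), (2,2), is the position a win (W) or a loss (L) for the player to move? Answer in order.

(3,0): W, (2,2): L

Build the W/L table. Terminal = L. A non-terminal position is W if it has a move to some L; otherwise it is L.
No move ever increases a pile, so every position that can arise here has a ≤ 3 and b ≤ 2; it is enough to label the cells with 0 ≤ a ≤ 3 and 0 ≤ b ≤ 2.
Every move lowers a or b (never raises either), so fill the grid row by row in increasing a, and left to right within a row: each cell's successors are then already labelled.
      b=0  b=1  b=2
a=0:    L    L    W
a=1:    L    W    W
a=2:    W    W    L
a=3:    W    W    L
Cells with no legal move (terminal, hence L): (0,0), (0,1), (1,0).
The remaining L cells, each justified by listing all of its moves:
(2,2): moves to (0,2)(W), (2,0)(W), (1,1)(W); every one is W ⇒ L
(3,2): moves to (1,2)(W), (0,2)(W), (3,0)(W), (2,1)(W); every one is W ⇒ L
Every other cell has at least one move into one of the L cells above, so it is W.
(3,0): the move to (1,0) reaches an L cell, so W
(2,2): one of the L cells justified above, so L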